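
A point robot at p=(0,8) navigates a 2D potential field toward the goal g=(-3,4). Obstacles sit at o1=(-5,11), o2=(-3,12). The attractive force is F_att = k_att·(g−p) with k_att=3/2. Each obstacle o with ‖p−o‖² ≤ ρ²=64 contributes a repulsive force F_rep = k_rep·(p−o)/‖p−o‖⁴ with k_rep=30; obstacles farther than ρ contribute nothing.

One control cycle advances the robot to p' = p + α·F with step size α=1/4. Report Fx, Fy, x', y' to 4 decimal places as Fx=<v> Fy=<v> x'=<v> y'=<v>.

F_att = 3/2·(g−p) = 3/2·(-3,-4) = (-4.5000,-6.0000)
o1: d²=34 ≤ ρ²=64; F_rep = 30·(5,-3)/34² = (0.1298,-0.0779)
o2: d²=25 ≤ ρ²=64; F_rep = 30·(3,-4)/25² = (0.1440,-0.1920)
F = F_att + ΣF_rep = (-4.2262,-6.2699)
p' = p + 1/4·F = (-1.0566,6.4325)

Fx=-4.2262 Fy=-6.2699 x'=-1.0566 y'=6.4325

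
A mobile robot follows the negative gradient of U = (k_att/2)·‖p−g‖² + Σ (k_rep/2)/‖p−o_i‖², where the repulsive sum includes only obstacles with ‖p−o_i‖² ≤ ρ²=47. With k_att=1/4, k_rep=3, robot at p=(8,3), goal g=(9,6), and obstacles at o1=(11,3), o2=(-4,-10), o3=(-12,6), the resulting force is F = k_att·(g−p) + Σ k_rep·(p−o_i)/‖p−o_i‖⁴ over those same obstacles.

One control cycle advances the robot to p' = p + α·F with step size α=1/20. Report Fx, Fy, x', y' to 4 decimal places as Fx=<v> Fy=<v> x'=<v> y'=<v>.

Fx=0.1389 Fy=0.7500 x'=8.0069 y'=3.0375

F_att = 1/4·(g−p) = 1/4·(1,3) = (0.2500,0.7500)
o1: d²=9 ≤ ρ²=47; F_rep = 3·(-3,0)/9² = (-0.1111,0.0000)
o2: d²=313 > ρ²=47 → inactive
o3: d²=409 > ρ²=47 → inactive
F = F_att + ΣF_rep = (0.1389,0.7500)
p' = p + 1/20·F = (8.0069,3.0375)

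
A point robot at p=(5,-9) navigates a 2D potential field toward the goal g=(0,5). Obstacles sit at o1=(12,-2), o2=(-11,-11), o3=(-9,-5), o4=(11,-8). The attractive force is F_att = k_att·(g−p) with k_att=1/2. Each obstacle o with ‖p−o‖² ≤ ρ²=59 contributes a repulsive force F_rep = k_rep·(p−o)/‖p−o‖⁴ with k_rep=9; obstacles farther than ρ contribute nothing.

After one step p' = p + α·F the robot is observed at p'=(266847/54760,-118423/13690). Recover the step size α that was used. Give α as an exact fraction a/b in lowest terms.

α = 1/20

F_att = 1/2·(g−p) = 1/2·(-5,14) = (-2.5000,7.0000)
o1: d²=98 > ρ²=59 → inactive
o2: d²=260 > ρ²=59 → inactive
o3: d²=212 > ρ²=59 → inactive
o4: d²=37 ≤ ρ²=59; F_rep = 9·(-6,-1)/37² = (-0.0394,-0.0066)
F = F_att + ΣF_rep = (-2.5394,6.9934)
Δp = p'−p = (-0.1270,0.3497); α = Δx/Fx = (-6953/54760) / (-6953/2738) = 1/20
check: Δy/Fy = (4787/13690) / (9574/1369) = 1/20 ✓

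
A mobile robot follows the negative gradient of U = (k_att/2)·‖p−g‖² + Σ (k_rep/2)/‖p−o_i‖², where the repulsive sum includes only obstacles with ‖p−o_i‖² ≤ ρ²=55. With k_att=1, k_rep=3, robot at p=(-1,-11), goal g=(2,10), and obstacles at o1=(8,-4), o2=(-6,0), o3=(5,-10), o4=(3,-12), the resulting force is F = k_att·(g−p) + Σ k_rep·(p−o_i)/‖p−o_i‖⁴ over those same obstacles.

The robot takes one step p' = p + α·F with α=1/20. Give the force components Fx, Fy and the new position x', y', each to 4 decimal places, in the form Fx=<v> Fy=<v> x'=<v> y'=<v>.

F_att = 1·(g−p) = 1·(3,21) = (3.0000,21.0000)
o1: d²=130 > ρ²=55 → inactive
o2: d²=146 > ρ²=55 → inactive
o3: d²=37 ≤ ρ²=55; F_rep = 3·(-6,-1)/37² = (-0.0131,-0.0022)
o4: d²=17 ≤ ρ²=55; F_rep = 3·(-4,1)/17² = (-0.0415,0.0104)
F = F_att + ΣF_rep = (2.9453,21.0082)
p' = p + 1/20·F = (-0.8527,-9.9496)

Fx=2.9453 Fy=21.0082 x'=-0.8527 y'=-9.9496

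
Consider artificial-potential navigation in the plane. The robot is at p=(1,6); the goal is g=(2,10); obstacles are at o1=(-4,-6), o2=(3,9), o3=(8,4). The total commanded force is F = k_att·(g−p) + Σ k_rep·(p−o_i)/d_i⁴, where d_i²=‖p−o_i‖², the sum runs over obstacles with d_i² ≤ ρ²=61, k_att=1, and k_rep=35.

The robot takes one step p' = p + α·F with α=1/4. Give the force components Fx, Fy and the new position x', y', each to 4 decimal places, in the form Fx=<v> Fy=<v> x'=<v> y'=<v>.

F_att = 1·(g−p) = 1·(1,4) = (1.0000,4.0000)
o1: d²=169 > ρ²=61 → inactive
o2: d²=13 ≤ ρ²=61; F_rep = 35·(-2,-3)/13² = (-0.4142,-0.6213)
o3: d²=53 ≤ ρ²=61; F_rep = 35·(-7,2)/53² = (-0.0872,0.0249)
F = F_att + ΣF_rep = (0.4986,3.4036)
p' = p + 1/4·F = (1.1246,6.8509)

Fx=0.4986 Fy=3.4036 x'=1.1246 y'=6.8509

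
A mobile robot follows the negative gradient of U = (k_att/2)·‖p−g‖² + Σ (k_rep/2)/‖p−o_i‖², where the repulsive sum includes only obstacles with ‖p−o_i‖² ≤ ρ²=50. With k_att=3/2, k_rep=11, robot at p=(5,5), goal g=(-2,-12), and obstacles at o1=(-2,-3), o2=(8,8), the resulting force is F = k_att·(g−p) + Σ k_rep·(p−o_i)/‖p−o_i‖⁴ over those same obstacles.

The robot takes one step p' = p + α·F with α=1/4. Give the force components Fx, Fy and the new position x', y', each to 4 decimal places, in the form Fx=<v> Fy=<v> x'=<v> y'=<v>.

F_att = 3/2·(g−p) = 3/2·(-7,-17) = (-10.5000,-25.5000)
o1: d²=113 > ρ²=50 → inactive
o2: d²=18 ≤ ρ²=50; F_rep = 11·(-3,-3)/18² = (-0.1019,-0.1019)
F = F_att + ΣF_rep = (-10.6019,-25.6019)
p' = p + 1/4·F = (2.3495,-1.4005)

Fx=-10.6019 Fy=-25.6019 x'=2.3495 y'=-1.4005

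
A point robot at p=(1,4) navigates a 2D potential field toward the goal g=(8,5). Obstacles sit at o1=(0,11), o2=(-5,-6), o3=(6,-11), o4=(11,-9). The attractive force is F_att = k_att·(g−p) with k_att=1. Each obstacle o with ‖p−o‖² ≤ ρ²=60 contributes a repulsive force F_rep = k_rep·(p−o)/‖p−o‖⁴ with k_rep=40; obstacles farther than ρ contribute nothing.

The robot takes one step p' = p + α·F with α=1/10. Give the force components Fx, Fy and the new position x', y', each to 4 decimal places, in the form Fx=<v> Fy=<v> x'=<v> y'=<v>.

Fx=7.0160 Fy=0.8880 x'=1.7016 y'=4.0888

F_att = 1·(g−p) = 1·(7,1) = (7.0000,1.0000)
o1: d²=50 ≤ ρ²=60; F_rep = 40·(1,-7)/50² = (0.0160,-0.1120)
o2: d²=136 > ρ²=60 → inactive
o3: d²=250 > ρ²=60 → inactive
o4: d²=269 > ρ²=60 → inactive
F = F_att + ΣF_rep = (7.0160,0.8880)
p' = p + 1/10·F = (1.7016,4.0888)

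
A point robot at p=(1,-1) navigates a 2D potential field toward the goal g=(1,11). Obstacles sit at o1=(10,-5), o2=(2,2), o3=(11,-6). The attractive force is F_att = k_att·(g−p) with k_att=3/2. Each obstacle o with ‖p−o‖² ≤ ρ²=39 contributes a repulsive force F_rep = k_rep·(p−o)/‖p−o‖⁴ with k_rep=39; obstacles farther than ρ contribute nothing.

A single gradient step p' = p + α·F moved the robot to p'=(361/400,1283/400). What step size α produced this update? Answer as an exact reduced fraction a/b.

F_att = 3/2·(g−p) = 3/2·(0,12) = (0.0000,18.0000)
o1: d²=97 > ρ²=39 → inactive
o2: d²=10 ≤ ρ²=39; F_rep = 39·(-1,-3)/10² = (-0.3900,-1.1700)
o3: d²=125 > ρ²=39 → inactive
F = F_att + ΣF_rep = (-0.3900,16.8300)
Δp = p'−p = (-0.0975,4.2075); α = Δx/Fx = (-39/400) / (-39/100) = 1/4
check: Δy/Fy = (1683/400) / (1683/100) = 1/4 ✓

α = 1/4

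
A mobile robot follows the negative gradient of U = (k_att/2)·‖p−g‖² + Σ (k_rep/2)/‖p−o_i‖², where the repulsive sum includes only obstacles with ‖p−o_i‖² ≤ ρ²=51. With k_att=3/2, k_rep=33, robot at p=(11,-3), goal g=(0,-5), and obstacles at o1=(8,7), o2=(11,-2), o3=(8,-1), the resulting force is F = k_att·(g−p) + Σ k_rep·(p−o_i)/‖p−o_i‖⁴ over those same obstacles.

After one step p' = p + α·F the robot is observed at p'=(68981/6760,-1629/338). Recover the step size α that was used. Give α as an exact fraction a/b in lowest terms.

F_att = 3/2·(g−p) = 3/2·(-11,-2) = (-16.5000,-3.0000)
o1: d²=109 > ρ²=51 → inactive
o2: d²=1 ≤ ρ²=51; F_rep = 33·(0,-1)/1² = (0.0000,-33.0000)
o3: d²=13 ≤ ρ²=51; F_rep = 33·(3,-2)/13² = (0.5858,-0.3905)
F = F_att + ΣF_rep = (-15.9142,-36.3905)
Δp = p'−p = (-0.7957,-1.8195); α = Δx/Fx = (-5379/6760) / (-5379/338) = 1/20
check: Δy/Fy = (-615/338) / (-6150/169) = 1/20 ✓

α = 1/20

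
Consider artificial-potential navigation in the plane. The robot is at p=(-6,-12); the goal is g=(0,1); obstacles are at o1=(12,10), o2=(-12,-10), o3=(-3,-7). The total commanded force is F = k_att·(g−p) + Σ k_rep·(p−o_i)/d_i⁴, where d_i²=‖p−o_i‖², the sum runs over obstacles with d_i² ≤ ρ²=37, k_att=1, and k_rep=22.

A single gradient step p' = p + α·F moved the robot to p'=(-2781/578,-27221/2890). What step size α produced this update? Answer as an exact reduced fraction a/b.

F_att = 1·(g−p) = 1·(6,13) = (6.0000,13.0000)
o1: d²=808 > ρ²=37 → inactive
o2: d²=40 > ρ²=37 → inactive
o3: d²=34 ≤ ρ²=37; F_rep = 22·(-3,-5)/34² = (-0.0571,-0.0952)
F = F_att + ΣF_rep = (5.9429,12.9048)
Δp = p'−p = (1.1886,2.5810); α = Δx/Fx = (687/578) / (3435/578) = 1/5
check: Δy/Fy = (7459/2890) / (7459/578) = 1/5 ✓

α = 1/5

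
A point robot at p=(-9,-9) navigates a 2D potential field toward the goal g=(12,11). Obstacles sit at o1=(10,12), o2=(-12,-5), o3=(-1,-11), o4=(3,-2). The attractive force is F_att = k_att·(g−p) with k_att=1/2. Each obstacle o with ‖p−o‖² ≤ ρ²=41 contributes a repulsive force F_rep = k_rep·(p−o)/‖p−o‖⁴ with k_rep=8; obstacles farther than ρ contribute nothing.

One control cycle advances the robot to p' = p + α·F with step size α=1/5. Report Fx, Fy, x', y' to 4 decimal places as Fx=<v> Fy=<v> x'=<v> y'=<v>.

F_att = 1/2·(g−p) = 1/2·(21,20) = (10.5000,10.0000)
o1: d²=802 > ρ²=41 → inactive
o2: d²=25 ≤ ρ²=41; F_rep = 8·(3,-4)/25² = (0.0384,-0.0512)
o3: d²=68 > ρ²=41 → inactive
o4: d²=193 > ρ²=41 → inactive
F = F_att + ΣF_rep = (10.5384,9.9488)
p' = p + 1/5·F = (-6.8923,-7.0102)

Fx=10.5384 Fy=9.9488 x'=-6.8923 y'=-7.0102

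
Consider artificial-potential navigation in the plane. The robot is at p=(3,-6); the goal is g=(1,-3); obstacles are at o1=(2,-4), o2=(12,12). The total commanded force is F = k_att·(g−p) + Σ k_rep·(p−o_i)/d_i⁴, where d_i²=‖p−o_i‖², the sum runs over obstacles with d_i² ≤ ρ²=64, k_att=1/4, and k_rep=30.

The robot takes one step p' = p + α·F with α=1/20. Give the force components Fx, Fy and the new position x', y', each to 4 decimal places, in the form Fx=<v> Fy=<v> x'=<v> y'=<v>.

F_att = 1/4·(g−p) = 1/4·(-2,3) = (-0.5000,0.7500)
o1: d²=5 ≤ ρ²=64; F_rep = 30·(1,-2)/5² = (1.2000,-2.4000)
o2: d²=405 > ρ²=64 → inactive
F = F_att + ΣF_rep = (0.7000,-1.6500)
p' = p + 1/20·F = (3.0350,-6.0825)

Fx=0.7000 Fy=-1.6500 x'=3.0350 y'=-6.0825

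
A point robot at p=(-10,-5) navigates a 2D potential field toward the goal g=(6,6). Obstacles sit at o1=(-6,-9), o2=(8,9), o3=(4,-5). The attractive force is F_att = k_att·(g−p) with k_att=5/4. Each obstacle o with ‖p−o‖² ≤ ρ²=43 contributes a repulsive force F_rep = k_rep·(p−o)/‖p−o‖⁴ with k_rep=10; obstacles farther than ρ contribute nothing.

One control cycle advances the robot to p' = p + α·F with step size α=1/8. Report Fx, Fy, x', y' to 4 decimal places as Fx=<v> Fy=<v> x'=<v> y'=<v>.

Fx=19.9609 Fy=13.7891 x'=-7.5049 y'=-3.2764

F_att = 5/4·(g−p) = 5/4·(16,11) = (20.0000,13.7500)
o1: d²=32 ≤ ρ²=43; F_rep = 10·(-4,4)/32² = (-0.0391,0.0391)
o2: d²=520 > ρ²=43 → inactive
o3: d²=196 > ρ²=43 → inactive
F = F_att + ΣF_rep = (19.9609,13.7891)
p' = p + 1/8·F = (-7.5049,-3.2764)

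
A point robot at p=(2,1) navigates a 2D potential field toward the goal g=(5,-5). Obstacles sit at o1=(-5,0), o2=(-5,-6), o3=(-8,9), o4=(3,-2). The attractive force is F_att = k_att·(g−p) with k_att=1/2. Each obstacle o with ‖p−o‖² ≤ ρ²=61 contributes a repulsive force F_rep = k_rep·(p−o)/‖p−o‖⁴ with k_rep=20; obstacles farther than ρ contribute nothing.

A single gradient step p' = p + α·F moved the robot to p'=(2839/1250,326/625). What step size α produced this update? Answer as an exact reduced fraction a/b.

F_att = 1/2·(g−p) = 1/2·(3,-6) = (1.5000,-3.0000)
o1: d²=50 ≤ ρ²=61; F_rep = 20·(7,1)/50² = (0.0560,0.0080)
o2: d²=98 > ρ²=61 → inactive
o3: d²=164 > ρ²=61 → inactive
o4: d²=10 ≤ ρ²=61; F_rep = 20·(-1,3)/10² = (-0.2000,0.6000)
F = F_att + ΣF_rep = (1.3560,-2.3920)
Δp = p'−p = (0.2712,-0.4784); α = Δx/Fx = (339/1250) / (339/250) = 1/5
check: Δy/Fy = (-299/625) / (-299/125) = 1/5 ✓

α = 1/5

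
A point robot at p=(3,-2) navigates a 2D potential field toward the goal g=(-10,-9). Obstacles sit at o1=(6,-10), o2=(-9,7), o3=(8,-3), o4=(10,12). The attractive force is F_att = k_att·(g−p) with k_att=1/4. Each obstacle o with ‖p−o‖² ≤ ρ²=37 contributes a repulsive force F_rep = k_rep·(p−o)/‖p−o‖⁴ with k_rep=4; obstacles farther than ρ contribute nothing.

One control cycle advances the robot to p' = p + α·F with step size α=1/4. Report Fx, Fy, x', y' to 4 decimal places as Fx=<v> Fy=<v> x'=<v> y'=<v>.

F_att = 1/4·(g−p) = 1/4·(-13,-7) = (-3.2500,-1.7500)
o1: d²=73 > ρ²=37 → inactive
o2: d²=225 > ρ²=37 → inactive
o3: d²=26 ≤ ρ²=37; F_rep = 4·(-5,1)/26² = (-0.0296,0.0059)
o4: d²=245 > ρ²=37 → inactive
F = F_att + ΣF_rep = (-3.2796,-1.7441)
p' = p + 1/4·F = (2.1801,-2.4360)

Fx=-3.2796 Fy=-1.7441 x'=2.1801 y'=-2.4360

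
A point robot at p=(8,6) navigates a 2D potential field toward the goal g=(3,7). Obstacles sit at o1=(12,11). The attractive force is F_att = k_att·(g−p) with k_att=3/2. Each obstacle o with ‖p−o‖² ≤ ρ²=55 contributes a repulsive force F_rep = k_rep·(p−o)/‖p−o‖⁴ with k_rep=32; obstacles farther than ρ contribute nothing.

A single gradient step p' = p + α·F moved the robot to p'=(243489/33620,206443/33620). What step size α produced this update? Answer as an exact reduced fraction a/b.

F_att = 3/2·(g−p) = 3/2·(-5,1) = (-7.5000,1.5000)
o1: d²=41 ≤ ρ²=55; F_rep = 32·(-4,-5)/41² = (-0.0761,-0.0952)
F = F_att + ΣF_rep = (-7.5761,1.4048)
Δp = p'−p = (-0.7576,0.1405); α = Δx/Fx = (-25471/33620) / (-25471/3362) = 1/10
check: Δy/Fy = (4723/33620) / (4723/3362) = 1/10 ✓

α = 1/10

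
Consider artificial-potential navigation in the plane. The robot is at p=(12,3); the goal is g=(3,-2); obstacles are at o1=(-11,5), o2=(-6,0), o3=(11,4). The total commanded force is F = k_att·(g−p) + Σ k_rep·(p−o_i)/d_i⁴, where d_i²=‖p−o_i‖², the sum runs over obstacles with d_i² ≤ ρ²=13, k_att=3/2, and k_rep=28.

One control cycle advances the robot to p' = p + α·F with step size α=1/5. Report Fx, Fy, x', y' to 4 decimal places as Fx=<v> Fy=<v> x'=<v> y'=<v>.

F_att = 3/2·(g−p) = 3/2·(-9,-5) = (-13.5000,-7.5000)
o1: d²=533 > ρ²=13 → inactive
o2: d²=333 > ρ²=13 → inactive
o3: d²=2 ≤ ρ²=13; F_rep = 28·(1,-1)/2² = (7.0000,-7.0000)
F = F_att + ΣF_rep = (-6.5000,-14.5000)
p' = p + 1/5·F = (10.7000,0.1000)

Fx=-6.5000 Fy=-14.5000 x'=10.7000 y'=0.1000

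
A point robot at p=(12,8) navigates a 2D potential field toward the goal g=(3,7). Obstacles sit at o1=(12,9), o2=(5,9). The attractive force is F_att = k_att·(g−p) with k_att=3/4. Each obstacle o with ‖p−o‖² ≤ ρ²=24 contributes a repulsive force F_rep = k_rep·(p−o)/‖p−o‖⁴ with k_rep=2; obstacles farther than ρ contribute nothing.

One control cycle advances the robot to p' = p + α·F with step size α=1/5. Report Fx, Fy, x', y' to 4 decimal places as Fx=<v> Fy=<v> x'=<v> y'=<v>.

Fx=-6.7500 Fy=-2.7500 x'=10.6500 y'=7.4500

F_att = 3/4·(g−p) = 3/4·(-9,-1) = (-6.7500,-0.7500)
o1: d²=1 ≤ ρ²=24; F_rep = 2·(0,-1)/1² = (0.0000,-2.0000)
o2: d²=50 > ρ²=24 → inactive
F = F_att + ΣF_rep = (-6.7500,-2.7500)
p' = p + 1/5·F = (10.6500,7.4500)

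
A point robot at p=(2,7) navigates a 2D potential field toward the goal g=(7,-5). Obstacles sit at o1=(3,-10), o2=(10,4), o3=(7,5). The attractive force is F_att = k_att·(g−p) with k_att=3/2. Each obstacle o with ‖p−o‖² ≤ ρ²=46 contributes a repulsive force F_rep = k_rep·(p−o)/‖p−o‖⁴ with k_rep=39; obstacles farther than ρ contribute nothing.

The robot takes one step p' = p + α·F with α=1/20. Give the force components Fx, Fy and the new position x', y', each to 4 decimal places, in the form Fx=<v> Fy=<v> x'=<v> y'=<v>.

Fx=7.2681 Fy=-17.9073 x'=2.3634 y'=6.1046

F_att = 3/2·(g−p) = 3/2·(5,-12) = (7.5000,-18.0000)
o1: d²=290 > ρ²=46 → inactive
o2: d²=73 > ρ²=46 → inactive
o3: d²=29 ≤ ρ²=46; F_rep = 39·(-5,2)/29² = (-0.2319,0.0927)
F = F_att + ΣF_rep = (7.2681,-17.9073)
p' = p + 1/20·F = (2.3634,6.1046)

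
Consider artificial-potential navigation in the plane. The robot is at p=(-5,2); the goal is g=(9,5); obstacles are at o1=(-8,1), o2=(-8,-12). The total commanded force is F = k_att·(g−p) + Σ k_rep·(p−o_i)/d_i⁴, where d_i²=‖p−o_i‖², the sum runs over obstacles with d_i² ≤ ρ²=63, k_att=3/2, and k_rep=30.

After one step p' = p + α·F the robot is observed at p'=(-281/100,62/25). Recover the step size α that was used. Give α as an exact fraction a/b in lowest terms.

F_att = 3/2·(g−p) = 3/2·(14,3) = (21.0000,4.5000)
o1: d²=10 ≤ ρ²=63; F_rep = 30·(3,1)/10² = (0.9000,0.3000)
o2: d²=205 > ρ²=63 → inactive
F = F_att + ΣF_rep = (21.9000,4.8000)
Δp = p'−p = (2.1900,0.4800); α = Δx/Fx = (219/100) / (219/10) = 1/10
check: Δy/Fy = (12/25) / (24/5) = 1/10 ✓

α = 1/10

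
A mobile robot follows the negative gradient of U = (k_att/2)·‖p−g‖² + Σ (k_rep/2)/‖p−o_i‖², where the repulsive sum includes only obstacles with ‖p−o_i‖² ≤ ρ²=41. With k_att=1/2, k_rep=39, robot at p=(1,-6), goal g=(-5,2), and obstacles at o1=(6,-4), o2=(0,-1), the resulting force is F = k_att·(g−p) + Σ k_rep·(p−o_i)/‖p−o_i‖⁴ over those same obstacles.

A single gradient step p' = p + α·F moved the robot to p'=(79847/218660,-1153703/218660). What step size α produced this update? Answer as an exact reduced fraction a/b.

α = 1/5

F_att = 1/2·(g−p) = 1/2·(-6,8) = (-3.0000,4.0000)
o1: d²=29 ≤ ρ²=41; F_rep = 39·(-5,-2)/29² = (-0.2319,-0.0927)
o2: d²=26 ≤ ρ²=41; F_rep = 39·(1,-5)/26² = (0.0577,-0.2885)
F = F_att + ΣF_rep = (-3.1742,3.6188)
Δp = p'−p = (-0.6348,0.7238); α = Δx/Fx = (-138813/218660) / (-138813/43732) = 1/5
check: Δy/Fy = (158257/218660) / (158257/43732) = 1/5 ✓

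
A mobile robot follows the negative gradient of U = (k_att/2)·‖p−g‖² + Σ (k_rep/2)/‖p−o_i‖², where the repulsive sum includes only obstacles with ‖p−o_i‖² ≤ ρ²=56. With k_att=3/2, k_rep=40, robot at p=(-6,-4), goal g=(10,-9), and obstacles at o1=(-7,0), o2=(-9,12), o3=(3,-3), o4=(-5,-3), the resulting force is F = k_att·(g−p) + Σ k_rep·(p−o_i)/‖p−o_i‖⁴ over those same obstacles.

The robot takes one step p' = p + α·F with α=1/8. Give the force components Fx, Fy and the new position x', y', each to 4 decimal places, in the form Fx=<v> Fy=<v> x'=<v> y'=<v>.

Fx=14.1384 Fy=-18.0536 x'=-4.2327 y'=-6.2567

F_att = 3/2·(g−p) = 3/2·(16,-5) = (24.0000,-7.5000)
o1: d²=17 ≤ ρ²=56; F_rep = 40·(1,-4)/17² = (0.1384,-0.5536)
o2: d²=265 > ρ²=56 → inactive
o3: d²=82 > ρ²=56 → inactive
o4: d²=2 ≤ ρ²=56; F_rep = 40·(-1,-1)/2² = (-10.0000,-10.0000)
F = F_att + ΣF_rep = (14.1384,-18.0536)
p' = p + 1/8·F = (-4.2327,-6.2567)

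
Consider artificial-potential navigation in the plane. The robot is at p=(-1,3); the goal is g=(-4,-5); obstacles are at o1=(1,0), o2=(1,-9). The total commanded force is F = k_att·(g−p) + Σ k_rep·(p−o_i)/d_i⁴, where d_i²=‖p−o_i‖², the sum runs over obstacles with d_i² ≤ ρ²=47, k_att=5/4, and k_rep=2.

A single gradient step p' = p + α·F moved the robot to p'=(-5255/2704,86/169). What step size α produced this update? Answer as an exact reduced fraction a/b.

α = 1/4

F_att = 5/4·(g−p) = 5/4·(-3,-8) = (-3.7500,-10.0000)
o1: d²=13 ≤ ρ²=47; F_rep = 2·(-2,3)/13² = (-0.0237,0.0355)
o2: d²=148 > ρ²=47 → inactive
F = F_att + ΣF_rep = (-3.7737,-9.9645)
Δp = p'−p = (-0.9434,-2.4911); α = Δx/Fx = (-2551/2704) / (-2551/676) = 1/4
check: Δy/Fy = (-421/169) / (-1684/169) = 1/4 ✓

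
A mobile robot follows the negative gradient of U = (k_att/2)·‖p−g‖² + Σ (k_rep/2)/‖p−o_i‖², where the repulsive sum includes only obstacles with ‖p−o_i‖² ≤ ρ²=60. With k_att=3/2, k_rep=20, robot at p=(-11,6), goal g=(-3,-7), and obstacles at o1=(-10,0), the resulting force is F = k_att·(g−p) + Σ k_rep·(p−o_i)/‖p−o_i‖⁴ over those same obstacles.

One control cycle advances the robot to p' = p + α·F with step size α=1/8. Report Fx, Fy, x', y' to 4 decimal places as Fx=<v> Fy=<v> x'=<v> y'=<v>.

F_att = 3/2·(g−p) = 3/2·(8,-13) = (12.0000,-19.5000)
o1: d²=37 ≤ ρ²=60; F_rep = 20·(-1,6)/37² = (-0.0146,0.0877)
F = F_att + ΣF_rep = (11.9854,-19.4123)
p' = p + 1/8·F = (-9.5018,3.5735)

Fx=11.9854 Fy=-19.4123 x'=-9.5018 y'=3.5735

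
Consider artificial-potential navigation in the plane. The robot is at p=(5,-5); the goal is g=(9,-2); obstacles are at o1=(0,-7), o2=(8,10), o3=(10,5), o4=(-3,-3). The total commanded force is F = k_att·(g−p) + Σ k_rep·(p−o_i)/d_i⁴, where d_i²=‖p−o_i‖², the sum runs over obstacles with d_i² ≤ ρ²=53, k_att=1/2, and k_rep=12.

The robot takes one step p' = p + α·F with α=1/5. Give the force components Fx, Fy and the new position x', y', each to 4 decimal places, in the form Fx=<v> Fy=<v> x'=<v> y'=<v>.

F_att = 1/2·(g−p) = 1/2·(4,3) = (2.0000,1.5000)
o1: d²=29 ≤ ρ²=53; F_rep = 12·(5,2)/29² = (0.0713,0.0285)
o2: d²=234 > ρ²=53 → inactive
o3: d²=125 > ρ²=53 → inactive
o4: d²=68 > ρ²=53 → inactive
F = F_att + ΣF_rep = (2.0713,1.5285)
p' = p + 1/5·F = (5.4143,-4.6943)

Fx=2.0713 Fy=1.5285 x'=5.4143 y'=-4.6943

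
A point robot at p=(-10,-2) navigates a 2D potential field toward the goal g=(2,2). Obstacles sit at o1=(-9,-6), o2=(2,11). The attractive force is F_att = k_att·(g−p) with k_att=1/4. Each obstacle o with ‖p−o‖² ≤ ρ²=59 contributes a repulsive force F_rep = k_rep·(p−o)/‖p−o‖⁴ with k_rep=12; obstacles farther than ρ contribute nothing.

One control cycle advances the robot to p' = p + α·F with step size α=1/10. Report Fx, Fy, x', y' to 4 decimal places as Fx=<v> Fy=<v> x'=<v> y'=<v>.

F_att = 1/4·(g−p) = 1/4·(12,4) = (3.0000,1.0000)
o1: d²=17 ≤ ρ²=59; F_rep = 12·(-1,4)/17² = (-0.0415,0.1661)
o2: d²=313 > ρ²=59 → inactive
F = F_att + ΣF_rep = (2.9585,1.1661)
p' = p + 1/10·F = (-9.7042,-1.8834)

Fx=2.9585 Fy=1.1661 x'=-9.7042 y'=-1.8834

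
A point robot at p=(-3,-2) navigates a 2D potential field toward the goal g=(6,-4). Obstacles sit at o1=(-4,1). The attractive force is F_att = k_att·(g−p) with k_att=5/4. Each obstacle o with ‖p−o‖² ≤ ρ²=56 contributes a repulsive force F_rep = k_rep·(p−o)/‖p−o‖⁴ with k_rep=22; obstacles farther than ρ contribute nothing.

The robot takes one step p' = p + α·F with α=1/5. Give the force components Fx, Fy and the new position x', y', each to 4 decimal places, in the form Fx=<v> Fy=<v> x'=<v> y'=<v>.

F_att = 5/4·(g−p) = 5/4·(9,-2) = (11.2500,-2.5000)
o1: d²=10 ≤ ρ²=56; F_rep = 22·(1,-3)/10² = (0.2200,-0.6600)
F = F_att + ΣF_rep = (11.4700,-3.1600)
p' = p + 1/5·F = (-0.7060,-2.6320)

Fx=11.4700 Fy=-3.1600 x'=-0.7060 y'=-2.6320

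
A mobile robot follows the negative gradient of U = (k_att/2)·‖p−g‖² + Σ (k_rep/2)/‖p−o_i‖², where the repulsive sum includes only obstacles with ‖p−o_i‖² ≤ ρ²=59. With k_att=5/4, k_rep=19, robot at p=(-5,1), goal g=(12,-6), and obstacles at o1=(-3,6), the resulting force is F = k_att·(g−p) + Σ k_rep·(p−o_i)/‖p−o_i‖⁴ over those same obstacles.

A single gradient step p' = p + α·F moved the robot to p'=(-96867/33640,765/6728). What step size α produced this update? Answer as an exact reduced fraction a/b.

F_att = 5/4·(g−p) = 5/4·(17,-7) = (21.2500,-8.7500)
o1: d²=29 ≤ ρ²=59; F_rep = 19·(-2,-5)/29² = (-0.0452,-0.1130)
F = F_att + ΣF_rep = (21.2048,-8.8630)
Δp = p'−p = (2.1205,-0.8863); α = Δx/Fx = (71333/33640) / (71333/3364) = 1/10
check: Δy/Fy = (-5963/6728) / (-29815/3364) = 1/10 ✓

α = 1/10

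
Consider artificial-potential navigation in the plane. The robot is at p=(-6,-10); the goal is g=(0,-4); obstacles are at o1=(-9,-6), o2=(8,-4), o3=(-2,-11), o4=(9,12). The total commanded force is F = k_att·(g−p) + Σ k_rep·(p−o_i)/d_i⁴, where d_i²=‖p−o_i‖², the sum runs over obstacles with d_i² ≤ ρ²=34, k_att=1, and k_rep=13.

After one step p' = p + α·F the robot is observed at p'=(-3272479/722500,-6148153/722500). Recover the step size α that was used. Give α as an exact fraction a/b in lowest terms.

F_att = 1·(g−p) = 1·(6,6) = (6.0000,6.0000)
o1: d²=25 ≤ ρ²=34; F_rep = 13·(3,-4)/25² = (0.0624,-0.0832)
o2: d²=232 > ρ²=34 → inactive
o3: d²=17 ≤ ρ²=34; F_rep = 13·(-4,1)/17² = (-0.1799,0.0450)
o4: d²=709 > ρ²=34 → inactive
F = F_att + ΣF_rep = (5.8825,5.9618)
Δp = p'−p = (1.4706,1.4904); α = Δx/Fx = (1062521/722500) / (1062521/180625) = 1/4
check: Δy/Fy = (1076847/722500) / (1076847/180625) = 1/4 ✓

α = 1/4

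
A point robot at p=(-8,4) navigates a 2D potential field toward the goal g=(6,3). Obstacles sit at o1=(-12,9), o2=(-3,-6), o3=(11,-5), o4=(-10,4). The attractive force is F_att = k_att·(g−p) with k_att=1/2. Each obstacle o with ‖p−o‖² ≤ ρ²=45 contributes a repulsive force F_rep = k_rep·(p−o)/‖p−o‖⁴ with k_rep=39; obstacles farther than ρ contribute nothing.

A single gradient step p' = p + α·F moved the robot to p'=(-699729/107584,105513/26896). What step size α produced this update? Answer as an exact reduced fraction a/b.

α = 1/8

F_att = 1/2·(g−p) = 1/2·(14,-1) = (7.0000,-0.5000)
o1: d²=41 ≤ ρ²=45; F_rep = 39·(4,-5)/41² = (0.0928,-0.1160)
o2: d²=125 > ρ²=45 → inactive
o3: d²=442 > ρ²=45 → inactive
o4: d²=4 ≤ ρ²=45; F_rep = 39·(2,0)/4² = (4.8750,0.0000)
F = F_att + ΣF_rep = (11.9678,-0.6160)
Δp = p'−p = (1.4960,-0.0770); α = Δx/Fx = (160943/107584) / (160943/13448) = 1/8
check: Δy/Fy = (-2071/26896) / (-2071/3362) = 1/8 ✓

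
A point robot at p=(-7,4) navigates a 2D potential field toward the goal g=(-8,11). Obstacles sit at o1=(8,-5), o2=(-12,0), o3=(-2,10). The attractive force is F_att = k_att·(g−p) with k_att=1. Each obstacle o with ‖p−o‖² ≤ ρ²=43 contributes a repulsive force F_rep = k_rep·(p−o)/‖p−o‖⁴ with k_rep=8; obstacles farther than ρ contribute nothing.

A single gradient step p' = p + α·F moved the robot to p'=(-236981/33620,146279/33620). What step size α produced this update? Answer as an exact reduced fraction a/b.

α = 1/20

F_att = 1·(g−p) = 1·(-1,7) = (-1.0000,7.0000)
o1: d²=306 > ρ²=43 → inactive
o2: d²=41 ≤ ρ²=43; F_rep = 8·(5,4)/41² = (0.0238,0.0190)
o3: d²=61 > ρ²=43 → inactive
F = F_att + ΣF_rep = (-0.9762,7.0190)
Δp = p'−p = (-0.0488,0.3510); α = Δx/Fx = (-1641/33620) / (-1641/1681) = 1/20
check: Δy/Fy = (11799/33620) / (11799/1681) = 1/20 ✓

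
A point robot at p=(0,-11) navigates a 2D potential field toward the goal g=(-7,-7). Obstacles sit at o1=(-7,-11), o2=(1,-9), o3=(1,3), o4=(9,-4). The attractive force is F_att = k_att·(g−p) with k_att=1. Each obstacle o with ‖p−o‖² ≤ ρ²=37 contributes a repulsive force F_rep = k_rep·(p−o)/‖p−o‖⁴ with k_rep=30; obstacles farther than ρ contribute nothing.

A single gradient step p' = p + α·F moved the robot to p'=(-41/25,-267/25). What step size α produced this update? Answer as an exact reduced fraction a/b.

F_att = 1·(g−p) = 1·(-7,4) = (-7.0000,4.0000)
o1: d²=49 > ρ²=37 → inactive
o2: d²=5 ≤ ρ²=37; F_rep = 30·(-1,-2)/5² = (-1.2000,-2.4000)
o3: d²=197 > ρ²=37 → inactive
o4: d²=130 > ρ²=37 → inactive
F = F_att + ΣF_rep = (-8.2000,1.6000)
Δp = p'−p = (-1.6400,0.3200); α = Δx/Fx = (-41/25) / (-41/5) = 1/5
check: Δy/Fy = (8/25) / (8/5) = 1/5 ✓

α = 1/5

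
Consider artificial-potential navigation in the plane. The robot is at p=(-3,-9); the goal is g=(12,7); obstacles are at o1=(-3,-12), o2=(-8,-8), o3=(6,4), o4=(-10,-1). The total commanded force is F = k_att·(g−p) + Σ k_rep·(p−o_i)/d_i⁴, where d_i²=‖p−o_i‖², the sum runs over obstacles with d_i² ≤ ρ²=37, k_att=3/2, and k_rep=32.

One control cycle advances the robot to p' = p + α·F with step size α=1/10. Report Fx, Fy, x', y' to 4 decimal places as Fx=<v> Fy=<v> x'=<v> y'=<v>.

Fx=22.7367 Fy=25.1378 x'=-0.7263 y'=-6.4862

F_att = 3/2·(g−p) = 3/2·(15,16) = (22.5000,24.0000)
o1: d²=9 ≤ ρ²=37; F_rep = 32·(0,3)/9² = (0.0000,1.1852)
o2: d²=26 ≤ ρ²=37; F_rep = 32·(5,-1)/26² = (0.2367,-0.0473)
o3: d²=250 > ρ²=37 → inactive
o4: d²=113 > ρ²=37 → inactive
F = F_att + ΣF_rep = (22.7367,25.1378)
p' = p + 1/10·F = (-0.7263,-6.4862)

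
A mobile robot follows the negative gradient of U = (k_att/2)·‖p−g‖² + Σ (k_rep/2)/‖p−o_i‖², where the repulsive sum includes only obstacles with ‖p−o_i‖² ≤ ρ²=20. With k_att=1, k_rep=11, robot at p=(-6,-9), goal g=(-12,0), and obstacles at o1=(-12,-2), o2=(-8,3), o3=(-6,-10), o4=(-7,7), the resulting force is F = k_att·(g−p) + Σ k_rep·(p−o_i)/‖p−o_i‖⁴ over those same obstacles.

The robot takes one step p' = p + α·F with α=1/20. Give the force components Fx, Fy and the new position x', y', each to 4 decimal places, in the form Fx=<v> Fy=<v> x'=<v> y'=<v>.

Fx=-6.0000 Fy=20.0000 x'=-6.3000 y'=-8.0000

F_att = 1·(g−p) = 1·(-6,9) = (-6.0000,9.0000)
o1: d²=85 > ρ²=20 → inactive
o2: d²=148 > ρ²=20 → inactive
o3: d²=1 ≤ ρ²=20; F_rep = 11·(0,1)/1² = (0.0000,11.0000)
o4: d²=257 > ρ²=20 → inactive
F = F_att + ΣF_rep = (-6.0000,20.0000)
p' = p + 1/20·F = (-6.3000,-8.0000)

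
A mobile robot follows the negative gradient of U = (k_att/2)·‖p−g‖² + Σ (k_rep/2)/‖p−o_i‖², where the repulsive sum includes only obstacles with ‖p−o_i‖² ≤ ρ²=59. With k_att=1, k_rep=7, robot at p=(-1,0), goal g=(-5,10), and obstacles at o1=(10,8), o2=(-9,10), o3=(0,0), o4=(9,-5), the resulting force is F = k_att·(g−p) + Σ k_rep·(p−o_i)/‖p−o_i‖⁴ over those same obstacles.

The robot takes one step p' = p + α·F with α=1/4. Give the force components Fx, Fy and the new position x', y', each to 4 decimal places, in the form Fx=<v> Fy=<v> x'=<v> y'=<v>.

F_att = 1·(g−p) = 1·(-4,10) = (-4.0000,10.0000)
o1: d²=185 > ρ²=59 → inactive
o2: d²=164 > ρ²=59 → inactive
o3: d²=1 ≤ ρ²=59; F_rep = 7·(-1,0)/1² = (-7.0000,0.0000)
o4: d²=125 > ρ²=59 → inactive
F = F_att + ΣF_rep = (-11.0000,10.0000)
p' = p + 1/4·F = (-3.7500,2.5000)

Fx=-11.0000 Fy=10.0000 x'=-3.7500 y'=2.5000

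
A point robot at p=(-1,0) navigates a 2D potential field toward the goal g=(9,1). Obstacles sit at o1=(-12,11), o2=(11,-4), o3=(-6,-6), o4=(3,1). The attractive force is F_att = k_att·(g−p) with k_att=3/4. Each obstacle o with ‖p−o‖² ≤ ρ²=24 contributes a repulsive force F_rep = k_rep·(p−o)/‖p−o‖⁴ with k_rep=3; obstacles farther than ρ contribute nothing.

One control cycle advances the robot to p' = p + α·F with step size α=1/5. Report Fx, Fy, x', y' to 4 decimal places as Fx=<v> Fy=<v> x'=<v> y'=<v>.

Fx=7.4585 Fy=0.7396 x'=0.4917 y'=0.1479

F_att = 3/4·(g−p) = 3/4·(10,1) = (7.5000,0.7500)
o1: d²=242 > ρ²=24 → inactive
o2: d²=160 > ρ²=24 → inactive
o3: d²=61 > ρ²=24 → inactive
o4: d²=17 ≤ ρ²=24; F_rep = 3·(-4,-1)/17² = (-0.0415,-0.0104)
F = F_att + ΣF_rep = (7.4585,0.7396)
p' = p + 1/5·F = (0.4917,0.1479)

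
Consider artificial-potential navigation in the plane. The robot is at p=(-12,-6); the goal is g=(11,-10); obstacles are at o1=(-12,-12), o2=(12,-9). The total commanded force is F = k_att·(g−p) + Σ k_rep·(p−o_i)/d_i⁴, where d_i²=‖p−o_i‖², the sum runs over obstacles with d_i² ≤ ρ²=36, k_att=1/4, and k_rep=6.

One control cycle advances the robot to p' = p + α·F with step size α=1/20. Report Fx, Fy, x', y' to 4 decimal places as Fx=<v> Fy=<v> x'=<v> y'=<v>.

Fx=5.7500 Fy=-0.9722 x'=-11.7125 y'=-6.0486

F_att = 1/4·(g−p) = 1/4·(23,-4) = (5.7500,-1.0000)
o1: d²=36 ≤ ρ²=36; F_rep = 6·(0,6)/36² = (0.0000,0.0278)
o2: d²=585 > ρ²=36 → inactive
F = F_att + ΣF_rep = (5.7500,-0.9722)
p' = p + 1/20·F = (-11.7125,-6.0486)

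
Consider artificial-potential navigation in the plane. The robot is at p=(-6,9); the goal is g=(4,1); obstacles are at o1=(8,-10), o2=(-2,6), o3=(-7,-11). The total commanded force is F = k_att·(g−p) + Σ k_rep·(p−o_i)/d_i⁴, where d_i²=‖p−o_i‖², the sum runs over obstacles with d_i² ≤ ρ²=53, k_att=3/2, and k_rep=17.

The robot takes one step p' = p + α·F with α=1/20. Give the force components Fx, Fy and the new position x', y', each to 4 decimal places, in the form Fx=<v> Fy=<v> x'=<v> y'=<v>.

F_att = 3/2·(g−p) = 3/2·(10,-8) = (15.0000,-12.0000)
o1: d²=557 > ρ²=53 → inactive
o2: d²=25 ≤ ρ²=53; F_rep = 17·(-4,3)/25² = (-0.1088,0.0816)
o3: d²=401 > ρ²=53 → inactive
F = F_att + ΣF_rep = (14.8912,-11.9184)
p' = p + 1/20·F = (-5.2554,8.4041)

Fx=14.8912 Fy=-11.9184 x'=-5.2554 y'=8.4041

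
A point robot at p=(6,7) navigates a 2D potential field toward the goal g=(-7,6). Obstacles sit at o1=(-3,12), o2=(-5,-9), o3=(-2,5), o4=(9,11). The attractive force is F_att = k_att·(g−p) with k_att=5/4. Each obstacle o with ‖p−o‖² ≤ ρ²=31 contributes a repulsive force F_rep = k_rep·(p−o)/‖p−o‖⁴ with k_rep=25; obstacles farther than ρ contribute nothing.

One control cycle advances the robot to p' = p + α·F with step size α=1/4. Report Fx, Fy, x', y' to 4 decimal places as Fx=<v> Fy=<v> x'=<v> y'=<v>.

F_att = 5/4·(g−p) = 5/4·(-13,-1) = (-16.2500,-1.2500)
o1: d²=106 > ρ²=31 → inactive
o2: d²=377 > ρ²=31 → inactive
o3: d²=68 > ρ²=31 → inactive
o4: d²=25 ≤ ρ²=31; F_rep = 25·(-3,-4)/25² = (-0.1200,-0.1600)
F = F_att + ΣF_rep = (-16.3700,-1.4100)
p' = p + 1/4·F = (1.9075,6.6475)

Fx=-16.3700 Fy=-1.4100 x'=1.9075 y'=6.6475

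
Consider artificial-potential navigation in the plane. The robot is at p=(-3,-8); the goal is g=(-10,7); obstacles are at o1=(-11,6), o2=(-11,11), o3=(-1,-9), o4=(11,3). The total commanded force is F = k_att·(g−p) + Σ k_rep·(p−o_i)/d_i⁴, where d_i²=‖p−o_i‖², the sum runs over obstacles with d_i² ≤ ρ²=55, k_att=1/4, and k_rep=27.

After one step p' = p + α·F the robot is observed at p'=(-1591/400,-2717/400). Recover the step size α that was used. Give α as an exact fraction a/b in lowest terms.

α = 1/4

F_att = 1/4·(g−p) = 1/4·(-7,15) = (-1.7500,3.7500)
o1: d²=260 > ρ²=55 → inactive
o2: d²=425 > ρ²=55 → inactive
o3: d²=5 ≤ ρ²=55; F_rep = 27·(-2,1)/5² = (-2.1600,1.0800)
o4: d²=317 > ρ²=55 → inactive
F = F_att + ΣF_rep = (-3.9100,4.8300)
Δp = p'−p = (-0.9775,1.2075); α = Δx/Fx = (-391/400) / (-391/100) = 1/4
check: Δy/Fy = (483/400) / (483/100) = 1/4 ✓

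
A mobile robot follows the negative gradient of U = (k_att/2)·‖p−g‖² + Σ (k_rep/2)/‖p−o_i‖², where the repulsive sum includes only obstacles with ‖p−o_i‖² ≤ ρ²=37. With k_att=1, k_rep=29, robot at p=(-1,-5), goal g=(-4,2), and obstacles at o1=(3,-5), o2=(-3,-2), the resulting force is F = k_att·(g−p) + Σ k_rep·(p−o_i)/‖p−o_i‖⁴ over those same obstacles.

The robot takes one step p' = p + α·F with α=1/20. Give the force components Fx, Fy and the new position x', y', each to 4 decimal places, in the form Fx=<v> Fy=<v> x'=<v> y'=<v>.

Fx=-3.1099 Fy=6.4852 x'=-1.1555 y'=-4.6757

F_att = 1·(g−p) = 1·(-3,7) = (-3.0000,7.0000)
o1: d²=16 ≤ ρ²=37; F_rep = 29·(-4,0)/16² = (-0.4531,0.0000)
o2: d²=13 ≤ ρ²=37; F_rep = 29·(2,-3)/13² = (0.3432,-0.5148)
F = F_att + ΣF_rep = (-3.1099,6.4852)
p' = p + 1/20·F = (-1.1555,-4.6757)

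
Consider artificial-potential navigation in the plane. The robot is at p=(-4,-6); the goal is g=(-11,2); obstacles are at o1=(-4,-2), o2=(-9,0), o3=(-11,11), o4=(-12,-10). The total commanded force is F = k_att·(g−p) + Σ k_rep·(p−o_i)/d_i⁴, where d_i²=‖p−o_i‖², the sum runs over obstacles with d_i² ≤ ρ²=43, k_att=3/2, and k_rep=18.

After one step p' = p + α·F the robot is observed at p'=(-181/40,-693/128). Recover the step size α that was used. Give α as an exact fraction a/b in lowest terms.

α = 1/20

F_att = 3/2·(g−p) = 3/2·(-7,8) = (-10.5000,12.0000)
o1: d²=16 ≤ ρ²=43; F_rep = 18·(0,-4)/16² = (0.0000,-0.2812)
o2: d²=61 > ρ²=43 → inactive
o3: d²=338 > ρ²=43 → inactive
o4: d²=80 > ρ²=43 → inactive
F = F_att + ΣF_rep = (-10.5000,11.7188)
Δp = p'−p = (-0.5250,0.5859); α = Δx/Fx = (-21/40) / (-21/2) = 1/20
check: Δy/Fy = (75/128) / (375/32) = 1/20 ✓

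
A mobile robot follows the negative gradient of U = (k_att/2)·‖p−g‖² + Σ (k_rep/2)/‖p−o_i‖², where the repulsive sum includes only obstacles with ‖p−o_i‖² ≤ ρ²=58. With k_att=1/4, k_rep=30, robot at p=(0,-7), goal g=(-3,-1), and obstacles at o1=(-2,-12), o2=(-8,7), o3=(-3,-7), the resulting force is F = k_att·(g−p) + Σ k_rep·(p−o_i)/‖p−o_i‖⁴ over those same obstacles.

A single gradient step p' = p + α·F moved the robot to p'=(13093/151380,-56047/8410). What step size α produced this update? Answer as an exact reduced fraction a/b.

F_att = 1/4·(g−p) = 1/4·(-3,6) = (-0.7500,1.5000)
o1: d²=29 ≤ ρ²=58; F_rep = 30·(2,5)/29² = (0.0713,0.1784)
o2: d²=260 > ρ²=58 → inactive
o3: d²=9 ≤ ρ²=58; F_rep = 30·(3,0)/9² = (1.1111,0.0000)
F = F_att + ΣF_rep = (0.4325,1.6784)
Δp = p'−p = (0.0865,0.3357); α = Δx/Fx = (13093/151380) / (13093/30276) = 1/5
check: Δy/Fy = (2823/8410) / (2823/1682) = 1/5 ✓

α = 1/5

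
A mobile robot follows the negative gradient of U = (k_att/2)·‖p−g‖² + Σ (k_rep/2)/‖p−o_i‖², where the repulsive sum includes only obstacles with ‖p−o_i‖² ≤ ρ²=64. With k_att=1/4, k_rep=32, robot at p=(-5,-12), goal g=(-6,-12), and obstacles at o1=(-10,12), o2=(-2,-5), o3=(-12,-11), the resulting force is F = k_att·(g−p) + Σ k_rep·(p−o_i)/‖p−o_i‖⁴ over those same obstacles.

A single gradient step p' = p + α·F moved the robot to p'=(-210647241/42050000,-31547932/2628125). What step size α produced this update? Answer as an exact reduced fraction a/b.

F_att = 1/4·(g−p) = 1/4·(-1,0) = (-0.2500,0.0000)
o1: d²=601 > ρ²=64 → inactive
o2: d²=58 ≤ ρ²=64; F_rep = 32·(-3,-7)/58² = (-0.0285,-0.0666)
o3: d²=50 ≤ ρ²=64; F_rep = 32·(7,-1)/50² = (0.0896,-0.0128)
F = F_att + ΣF_rep = (-0.1889,-0.0794)
Δp = p'−p = (-0.0094,-0.0040); α = Δx/Fx = (-397241/42050000) / (-397241/2102500) = 1/20
check: Δy/Fy = (-10432/2628125) / (-41728/525625) = 1/20 ✓

α = 1/20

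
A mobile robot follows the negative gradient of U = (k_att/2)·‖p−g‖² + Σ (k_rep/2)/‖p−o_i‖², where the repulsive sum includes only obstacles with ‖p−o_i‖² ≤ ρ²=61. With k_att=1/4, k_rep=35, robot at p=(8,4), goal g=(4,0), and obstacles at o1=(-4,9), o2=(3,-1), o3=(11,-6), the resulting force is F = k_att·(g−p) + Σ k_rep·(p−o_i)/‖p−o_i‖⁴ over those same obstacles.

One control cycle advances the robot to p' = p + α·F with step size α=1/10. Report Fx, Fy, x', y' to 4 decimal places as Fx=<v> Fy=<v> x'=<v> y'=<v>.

F_att = 1/4·(g−p) = 1/4·(-4,-4) = (-1.0000,-1.0000)
o1: d²=169 > ρ²=61 → inactive
o2: d²=50 ≤ ρ²=61; F_rep = 35·(5,5)/50² = (0.0700,0.0700)
o3: d²=109 > ρ²=61 → inactive
F = F_att + ΣF_rep = (-0.9300,-0.9300)
p' = p + 1/10·F = (7.9070,3.9070)

Fx=-0.9300 Fy=-0.9300 x'=7.9070 y'=3.9070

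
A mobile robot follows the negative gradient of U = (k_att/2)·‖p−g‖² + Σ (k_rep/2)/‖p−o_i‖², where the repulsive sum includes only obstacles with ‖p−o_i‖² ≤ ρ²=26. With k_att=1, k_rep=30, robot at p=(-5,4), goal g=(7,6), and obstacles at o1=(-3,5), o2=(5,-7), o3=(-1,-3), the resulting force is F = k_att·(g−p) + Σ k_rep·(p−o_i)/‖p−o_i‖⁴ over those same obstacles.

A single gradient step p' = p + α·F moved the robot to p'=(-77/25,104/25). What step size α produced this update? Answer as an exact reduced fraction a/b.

F_att = 1·(g−p) = 1·(12,2) = (12.0000,2.0000)
o1: d²=5 ≤ ρ²=26; F_rep = 30·(-2,-1)/5² = (-2.4000,-1.2000)
o2: d²=221 > ρ²=26 → inactive
o3: d²=65 > ρ²=26 → inactive
F = F_att + ΣF_rep = (9.6000,0.8000)
Δp = p'−p = (1.9200,0.1600); α = Δx/Fx = (48/25) / (48/5) = 1/5
check: Δy/Fy = (4/25) / (4/5) = 1/5 ✓

α = 1/5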